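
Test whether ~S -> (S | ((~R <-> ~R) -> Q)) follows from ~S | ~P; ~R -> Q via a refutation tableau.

Initial set: {(~S | ~P); (~R -> Q); ~(~S -> (S | ((~R <-> ~R) -> Q)))}.
~(~S -> (S | ((~R <-> ~R) -> Q))): α-rule — add ~S, ~(S | ((~R <-> ~R) -> Q)).
~(S | ((~R <-> ~R) -> Q)): α-rule — add ~S, ~((~R <-> ~R) -> Q).
~((~R <-> ~R) -> Q): α-rule — add (~R <-> ~R), ~Q.
(~S | ~P): β-rule — branch into ~S  //  ~P.
  branch 1 (add ~S):
    (~R -> Q): β-rule — branch into ~~R  //  Q.
      branch 1.1 (add ~~R):
        (~R <-> ~R): β-rule — branch into ~R, ~R  //  ~~R, ~~R.
          branch 1.1.1 (add ~R, ~R):
            × closes — contains both R and ~R.
          branch 1.1.2 (add ~~R, ~~R):
            ○ open, literals {Q=0, R=1, S=0}.
      branch 1.2 (add Q):
        × closes — contains both Q and ~Q.
  branch 2 (add ~P):
    (~R -> Q): β-rule — branch into ~~R  //  Q.
      branch 2.1 (add ~~R):
        (~R <-> ~R): β-rule — branch into ~R, ~R  //  ~~R, ~~R.
          branch 2.1.1 (add ~R, ~R):
            × closes — contains both R and ~R.
          branch 2.1.2 (add ~~R, ~~R):
            ○ open, literals {P=0, Q=0, R=1, S=0}.
      branch 2.2 (add Q):
        × closes — contains both Q and ~Q.
4 branches closed, 2 open.
An open branch gives a countermodel: Q=0, R=1, S=0 (unmentioned atoms arbitrary); the premises hold there but the conclusion fails.

No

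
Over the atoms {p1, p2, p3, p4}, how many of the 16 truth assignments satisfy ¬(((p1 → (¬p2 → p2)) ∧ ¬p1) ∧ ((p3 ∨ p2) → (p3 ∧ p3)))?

10

Initial set: {T ¬(((p1 → (¬p2 → p2)) ∧ ¬p1) ∧ ((p3 ∨ p2) → (p3 ∧ p3)))}.
T ¬(((p1 → (¬p2 → p2)) ∧ ¬p1) ∧ ((p3 ∨ p2) → (p3 ∧ p3))): β-rule — branch into F ((p1 → (¬p2 → p2)) ∧ ¬p1)  //  F ((p3 ∨ p2) → (p3 ∧ p3)).
  branch 1 (add F ((p1 → (¬p2 → p2)) ∧ ¬p1)):
    F ((p1 → (¬p2 → p2)) ∧ ¬p1): β-rule — branch into F (p1 → (¬p2 → p2))  //  F ¬p1.
      branch 1.1 (add F (p1 → (¬p2 → p2))):
        F (p1 → (¬p2 → p2)): α-rule — add T p1, F (¬p2 → p2).
        F (¬p2 → p2): α-rule — add T ¬p2, F p2.
        ○ open, literals {p1=1, p2=0}.
      branch 1.2 (add F ¬p1):
        ○ open, literals {p1=1}.
  branch 2 (add F ((p3 ∨ p2) → (p3 ∧ p3))):
    F ((p3 ∨ p2) → (p3 ∧ p3)): α-rule — add T (p3 ∨ p2), F (p3 ∧ p3).
    T (p3 ∨ p2): β-rule — branch into T p3  //  T p2.
      branch 2.1 (add T p3):
        F (p3 ∧ p3): β-rule — branch into F p3  //  F p3.
          branch 2.1.1 (add F p3):
            × closes — contains both p3 and ¬p3.
          branch 2.1.2 (add F p3):
            × closes — contains both p3 and ¬p3.
      branch 2.2 (add T p2):
        F (p3 ∧ p3): β-rule — branch into F p3  //  F p3.
          branch 2.2.1 (add F p3):
            ○ open, literals {p2=1, p3=0}.
          branch 2.2.2 (add F p3):
            ○ open, literals {p2=1, p3=0}.
2 branches closed, 4 open.
Each open branch fixes some atoms; the unmentioned ones are free. Counting distinct full assignments: branch {p1=1, p2=0} (p3, p4) contributes 4 new; branch {p1=1} (p2, p3, p4) contributes 4 new; branch {p2=1, p3=0} (p1, p4) contributes 2 new; branch {p2=1, p3=0} (p1, p4) contributes 0 new. Total: 10.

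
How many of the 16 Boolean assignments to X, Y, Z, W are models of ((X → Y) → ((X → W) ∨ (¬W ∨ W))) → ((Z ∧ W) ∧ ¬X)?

Initial set: {(((X → Y) → ((X → W) ∨ (¬W ∨ W))) → ((Z ∧ W) ∧ ¬X))}.
(((X → Y) → ((X → W) ∨ (¬W ∨ W))) → ((Z ∧ W) ∧ ¬X)): β-rule — branch into ¬((X → Y) → ((X → W) ∨ (¬W ∨ W)))  //  ((Z ∧ W) ∧ ¬X).
  branch 1 (add ¬((X → Y) → ((X → W) ∨ (¬W ∨ W)))):
    ¬((X → Y) → ((X → W) ∨ (¬W ∨ W))): α-rule — add (X → Y), ¬((X → W) ∨ (¬W ∨ W)).
    ¬((X → W) ∨ (¬W ∨ W)): α-rule — add ¬(X → W), ¬(¬W ∨ W).
    ¬(X → W): α-rule — add X, ¬W.
    ¬(¬W ∨ W): α-rule — add ¬¬W, ¬W.
    × closes — contains both W and ¬W.
  branch 2 (add ((Z ∧ W) ∧ ¬X)):
    ((Z ∧ W) ∧ ¬X): α-rule — add (Z ∧ W), ¬X.
    (Z ∧ W): α-rule — add Z, W.
    ○ open, literals {W=true, X=false, Z=true}.
1 branch closed, 1 open.
Each open branch fixes some atoms; the unmentioned ones are free. Counting distinct full assignments: branch {W=true, X=false, Z=true} (Y) contributes 2 new. Total: 2.

2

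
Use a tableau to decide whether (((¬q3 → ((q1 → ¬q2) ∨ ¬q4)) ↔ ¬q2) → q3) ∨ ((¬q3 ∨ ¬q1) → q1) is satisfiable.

Satisfiable

Initial set: {((((¬q3 → ((q1 → ¬q2) ∨ ¬q4)) ↔ ¬q2) → q3) ∨ ((¬q3 ∨ ¬q1) → q1))}.
((((¬q3 → ((q1 → ¬q2) ∨ ¬q4)) ↔ ¬q2) → q3) ∨ ((¬q3 ∨ ¬q1) → q1)): β-rule — branch into (((¬q3 → ((q1 → ¬q2) ∨ ¬q4)) ↔ ¬q2) → q3)  //  ((¬q3 ∨ ¬q1) → q1).
  branch 1 (add (((¬q3 → ((q1 → ¬q2) ∨ ¬q4)) ↔ ¬q2) → q3)):
    (((¬q3 → ((q1 → ¬q2) ∨ ¬q4)) ↔ ¬q2) → q3): β-rule — branch into ¬((¬q3 → ((q1 → ¬q2) ∨ ¬q4)) ↔ ¬q2)  //  q3.
      branch 1.1 (add ¬((¬q3 → ((q1 → ¬q2) ∨ ¬q4)) ↔ ¬q2)):
        ¬((¬q3 → ((q1 → ¬q2) ∨ ¬q4)) ↔ ¬q2): β-rule — branch into (¬q3 → ((q1 → ¬q2) ∨ ¬q4)), ¬¬q2  //  ¬(¬q3 → ((q1 → ¬q2) ∨ ¬q4)), ¬q2.
          branch 1.1.1 (add (¬q3 → ((q1 → ¬q2) ∨ ¬q4)), ¬¬q2):
            (¬q3 → ((q1 → ¬q2) ∨ ¬q4)): β-rule — branch into ¬¬q3  //  ((q1 → ¬q2) ∨ ¬q4).
              branch 1.1.1.1 (add ¬¬q3):
                ○ open, literals {q2=T, q3=T}.
              branch 1.1.1.2 (add ((q1 → ¬q2) ∨ ¬q4)):
                ((q1 → ¬q2) ∨ ¬q4): β-rule — branch into (q1 → ¬q2)  //  ¬q4.
                  branch 1.1.1.2.1 (add (q1 → ¬q2)):
                    (q1 → ¬q2): β-rule — branch into ¬q1  //  ¬q2.
                      branch 1.1.1.2.1.1 (add ¬q1):
                        ○ open, literals {q1=F, q2=T}.
                      branch 1.1.1.2.1.2 (add ¬q2):
                        × closes — contains both q2 and ¬q2.
                  branch 1.1.1.2.2 (add ¬q4):
                    ○ open, literals {q2=T, q4=F}.
          branch 1.1.2 (add ¬(¬q3 → ((q1 → ¬q2) ∨ ¬q4)), ¬q2):
            ¬(¬q3 → ((q1 → ¬q2) ∨ ¬q4)): α-rule — add ¬q3, ¬((q1 → ¬q2) ∨ ¬q4).
            ¬((q1 → ¬q2) ∨ ¬q4): α-rule — add ¬(q1 → ¬q2), ¬¬q4.
            ¬(q1 → ¬q2): α-rule — add q1, ¬¬q2.
            × closes — contains both q2 and ¬q2.
      branch 1.2 (add q3):
        ○ open, literals {q3=T}.
  branch 2 (add ((¬q3 ∨ ¬q1) → q1)):
    ((¬q3 ∨ ¬q1) → q1): β-rule — branch into ¬(¬q3 ∨ ¬q1)  //  q1.
      branch 2.1 (add ¬(¬q3 ∨ ¬q1)):
        ¬(¬q3 ∨ ¬q1): α-rule — add ¬¬q3, ¬¬q1.
        ○ open, literals {q1=T, q3=T}.
      branch 2.2 (add q1):
        ○ open, literals {q1=T}.
2 branches closed, 6 open.
An open branch gives a satisfying assignment: q2=T, q3=T.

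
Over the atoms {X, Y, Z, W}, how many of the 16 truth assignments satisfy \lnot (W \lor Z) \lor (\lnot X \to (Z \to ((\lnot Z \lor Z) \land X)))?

Initial set: {(\lnot (W \lor Z) \lor (\lnot X \to (Z \to ((\lnot Z \lor Z) \land X))))}.
(\lnot (W \lor Z) \lor (\lnot X \to (Z \to ((\lnot Z \lor Z) \land X)))): β-rule — branch into \lnot (W \lor Z)  //  (\lnot X \to (Z \to ((\lnot Z \lor Z) \land X))).
  branch 1 (add \lnot (W \lor Z)):
    \lnot (W \lor Z): α-rule — add \lnot W, \lnot Z.
    ○ open, literals {W=F, Z=F}.
  branch 2 (add (\lnot X \to (Z \to ((\lnot Z \lor Z) \land X)))):
    (\lnot X \to (Z \to ((\lnot Z \lor Z) \land X))): β-rule — branch into \lnot \lnot X  //  (Z \to ((\lnot Z \lor Z) \land X)).
      branch 2.1 (add \lnot \lnot X):
        ○ open, literals {X=T}.
      branch 2.2 (add (Z \to ((\lnot Z \lor Z) \land X))):
        (Z \to ((\lnot Z \lor Z) \land X)): β-rule — branch into \lnot Z  //  ((\lnot Z \lor Z) \land X).
          branch 2.2.1 (add \lnot Z):
            ○ open, literals {Z=F}.
          branch 2.2.2 (add ((\lnot Z \lor Z) \land X)):
            ((\lnot Z \lor Z) \land X): α-rule — add (\lnot Z \lor Z), X.
            (\lnot Z \lor Z): β-rule — branch into \lnot Z  //  Z.
              branch 2.2.2.1 (add \lnot Z):
                ○ open, literals {X=T, Z=F}.
              branch 2.2.2.2 (add Z):
                ○ open, literals {X=T, Z=T}.
0 branches closed, 5 open.
Each open branch fixes some atoms; the unmentioned ones are free. Counting distinct full assignments: branch {W=F, Z=F} (X, Y) contributes 4 new; branch {X=T} (Y, Z, W) contributes 6 new; branch {Z=F} (X, Y, W) contributes 2 new; branch {X=T, Z=F} (Y, W) contributes 0 new; branch {X=T, Z=T} (Y, W) contributes 0 new. Total: 12.

12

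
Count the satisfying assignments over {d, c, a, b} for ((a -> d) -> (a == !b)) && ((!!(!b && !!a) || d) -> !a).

Initial set: {(((a -> d) -> (a == !b)) && ((!!(!b && !!a) || d) -> !a))}.
(((a -> d) -> (a == !b)) && ((!!(!b && !!a) || d) -> !a)): α-rule — add ((a -> d) -> (a == !b)), ((!!(!b && !!a) || d) -> !a).
((a -> d) -> (a == !b)): β-rule — branch into !(a -> d)  //  (a == !b).
  branch 1 (add !(a -> d)):
    !(a -> d): α-rule — add a, !d.
    ((!!(!b && !!a) || d) -> !a): β-rule — branch into !(!!(!b && !!a) || d)  //  !a.
      branch 1.1 (add !(!!(!b && !!a) || d)):
        !(!!(!b && !!a) || d): α-rule — add !!!(!b && !!a), !d.
        !!!(!b && !!a): drop double negation, giving !(!b && !!a).
        !(!b && !!a): β-rule — branch into !!b  //  !!!a.
          branch 1.1.1 (add !!b):
            ○ open, literals {a=1, b=1, d=0}.
          branch 1.1.2 (add !!!a):
            !!!a: drop double negation, giving !a.
            × closes — contains both a and !a.
      branch 1.2 (add !a):
        × closes — contains both a and !a.
  branch 2 (add (a == !b)):
    ((!!(!b && !!a) || d) -> !a): β-rule — branch into !(!!(!b && !!a) || d)  //  !a.
      branch 2.1 (add !(!!(!b && !!a) || d)):
        !(!!(!b && !!a) || d): α-rule — add !!!(!b && !!a), !d.
        !!!(!b && !!a): drop double negation, giving !(!b && !!a).
        (a == !b): β-rule — branch into a, !b  //  !a, !!b.
          branch 2.1.1 (add a, !b):
            !(!b && !!a): β-rule — branch into !!b  //  !!!a.
              branch 2.1.1.1 (add !!b):
                × closes — contains both b and !b.
              branch 2.1.1.2 (add !!!a):
                !!!a: drop double negation, giving !a.
                × closes — contains both a and !a.
          branch 2.1.2 (add !a, !!b):
            !(!b && !!a): β-rule — branch into !!b  //  !!!a.
              branch 2.1.2.1 (add !!b):
                ○ open, literals {a=0, b=1, d=0}.
              branch 2.1.2.2 (add !!!a):
                !!!a: drop double negation, giving !a.
                ○ open, literals {a=0, b=1, d=0}.
      branch 2.2 (add !a):
        (a == !b): β-rule — branch into a, !b  //  !a, !!b.
          branch 2.2.1 (add a, !b):
            × closes — contains both a and !a.
          branch 2.2.2 (add !a, !!b):
            ○ open, literals {a=0, b=1}.
5 branches closed, 4 open.
Each open branch fixes some atoms; the unmentioned ones are free. Counting distinct full assignments: branch {a=1, b=1, d=0} (c) contributes 2 new; branch {a=0, b=1, d=0} (c) contributes 2 new; branch {a=0, b=1, d=0} (c) contributes 0 new; branch {a=0, b=1} (d, c) contributes 2 new. Total: 6.

6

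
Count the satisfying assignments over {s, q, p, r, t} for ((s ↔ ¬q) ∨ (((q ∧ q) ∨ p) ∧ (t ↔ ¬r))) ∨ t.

27

Initial set: {(((s ↔ ¬q) ∨ (((q ∧ q) ∨ p) ∧ (t ↔ ¬r))) ∨ t)}.
(((s ↔ ¬q) ∨ (((q ∧ q) ∨ p) ∧ (t ↔ ¬r))) ∨ t): β-rule — branch into ((s ↔ ¬q) ∨ (((q ∧ q) ∨ p) ∧ (t ↔ ¬r)))  //  t.
  branch 1 (add ((s ↔ ¬q) ∨ (((q ∧ q) ∨ p) ∧ (t ↔ ¬r)))):
    ((s ↔ ¬q) ∨ (((q ∧ q) ∨ p) ∧ (t ↔ ¬r))): β-rule — branch into (s ↔ ¬q)  //  (((q ∧ q) ∨ p) ∧ (t ↔ ¬r)).
      branch 1.1 (add (s ↔ ¬q)):
        (s ↔ ¬q): β-rule — branch into s, ¬q  //  ¬s, ¬¬q.
          branch 1.1.1 (add s, ¬q):
            ○ open, literals {q=0, s=1}.
          branch 1.1.2 (add ¬s, ¬¬q):
            ○ open, literals {q=1, s=0}.
      branch 1.2 (add (((q ∧ q) ∨ p) ∧ (t ↔ ¬r))):
        (((q ∧ q) ∨ p) ∧ (t ↔ ¬r)): α-rule — add ((q ∧ q) ∨ p), (t ↔ ¬r).
        ((q ∧ q) ∨ p): β-rule — branch into (q ∧ q)  //  p.
          branch 1.2.1 (add (q ∧ q)):
            (q ∧ q): α-rule — add q, q.
            (t ↔ ¬r): β-rule — branch into t, ¬r  //  ¬t, ¬¬r.
              branch 1.2.1.1 (add t, ¬r):
                ○ open, literals {q=1, r=0, t=1}.
              branch 1.2.1.2 (add ¬t, ¬¬r):
                ○ open, literals {q=1, r=1, t=0}.
          branch 1.2.2 (add p):
            (t ↔ ¬r): β-rule — branch into t, ¬r  //  ¬t, ¬¬r.
              branch 1.2.2.1 (add t, ¬r):
                ○ open, literals {p=1, r=0, t=1}.
              branch 1.2.2.2 (add ¬t, ¬¬r):
                ○ open, literals {p=1, r=1, t=0}.
  branch 2 (add t):
    ○ open, literals {t=1}.
0 branches closed, 7 open.
Each open branch fixes some atoms; the unmentioned ones are free. Counting distinct full assignments: branch {q=0, s=1} (p, r, t) contributes 8 new; branch {q=1, s=0} (p, r, t) contributes 8 new; branch {q=1, r=0, t=1} (s, p) contributes 2 new; branch {q=1, r=1, t=0} (s, p) contributes 2 new; branch {p=1, r=0, t=1} (s, q) contributes 1 new; branch {p=1, r=1, t=0} (s, q) contributes 1 new; branch {t=1} (s, q, p, r) contributes 5 new. Total: 27.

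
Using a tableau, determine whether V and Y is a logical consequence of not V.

No

Initial set: {not V; not (V and Y)}.
not (V and Y): β-rule — branch into not V  //  not Y.
  branch 1 (add not V):
    ○ open, literals {V=false}.
  branch 2 (add not Y):
    ○ open, literals {V=false, Y=false}.
0 branches closed, 2 open.
An open branch gives a countermodel: V=false (unmentioned atoms arbitrary); the premises hold there but the conclusion fails.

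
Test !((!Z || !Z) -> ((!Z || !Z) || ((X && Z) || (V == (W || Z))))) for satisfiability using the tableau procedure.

Unsatisfiable

Initial set: {!((!Z || !Z) -> ((!Z || !Z) || ((X && Z) || (V == (W || Z)))))}.
!((!Z || !Z) -> ((!Z || !Z) || ((X && Z) || (V == (W || Z))))): α-rule — add (!Z || !Z), !((!Z || !Z) || ((X && Z) || (V == (W || Z)))).
!((!Z || !Z) || ((X && Z) || (V == (W || Z)))): α-rule — add !(!Z || !Z), !((X && Z) || (V == (W || Z))).
!(!Z || !Z): α-rule — add !!Z, !!Z.
!((X && Z) || (V == (W || Z))): α-rule — add !(X && Z), !(V == (W || Z)).
(!Z || !Z): β-rule — branch into !Z  //  !Z.
  branch 1 (add !Z):
    × closes — contains both Z and !Z.
  branch 2 (add !Z):
    × closes — contains both Z and !Z.
All 2 branches close.
Every branch closed; the formula is unsatisfiable.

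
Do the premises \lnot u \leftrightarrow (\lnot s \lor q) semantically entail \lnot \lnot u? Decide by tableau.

Initial set: {(\lnot u \leftrightarrow (\lnot s \lor q)); \lnot \lnot \lnot u}.
\lnot \lnot \lnot u: drop double negation, giving \lnot u.
(\lnot u \leftrightarrow (\lnot s \lor q)): β-rule — branch into \lnot u, (\lnot s \lor q)  //  \lnot \lnot u, \lnot (\lnot s \lor q).
  branch 1 (add \lnot u, (\lnot s \lor q)):
    (\lnot s \lor q): β-rule — branch into \lnot s  //  q.
      branch 1.1 (add \lnot s):
        ○ open, literals {s=false, u=false}.
      branch 1.2 (add q):
        ○ open, literals {q=true, u=false}.
  branch 2 (add \lnot \lnot u, \lnot (\lnot s \lor q)):
    × closes — contains both u and \lnot u.
1 branch closed, 2 open.
An open branch gives a countermodel: s=false, u=false (unmentioned atoms arbitrary); the premises hold there but the conclusion fails.

No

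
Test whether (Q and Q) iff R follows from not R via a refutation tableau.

Initial set: {not R; not ((Q and Q) iff R)}.
not ((Q and Q) iff R): β-rule — branch into (Q and Q), not R  //  not (Q and Q), R.
  branch 1 (add (Q and Q), not R):
    (Q and Q): α-rule — add Q, Q.
    ○ open, literals {Q=true, R=false}.
  branch 2 (add not (Q and Q), R):
    × closes — contains both R and not R.
1 branch closed, 1 open.
An open branch gives a countermodel: Q=true, R=false (unmentioned atoms arbitrary); the premises hold there but the conclusion fails.

No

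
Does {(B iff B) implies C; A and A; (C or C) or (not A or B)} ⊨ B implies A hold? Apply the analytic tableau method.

Initial set: {T ((B iff B) implies C); T (A and A); T ((C or C) or (not A or B)); F (B implies A)}.
T (A and A): α-rule — add T A, T A.
F (B implies A): α-rule — add T B, F A.
× closes — contains both A and not A.
All 1 branch closes.
Every branch closed, so the premises entail the conclusion.

Yes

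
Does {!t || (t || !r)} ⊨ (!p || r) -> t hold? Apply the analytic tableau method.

No

Initial set: {(!t || (t || !r)); !((!p || r) -> t)}.
!((!p || r) -> t): α-rule — add (!p || r), !t.
(!t || (t || !r)): β-rule — branch into !t  //  (t || !r).
  branch 1 (add !t):
    (!p || r): β-rule — branch into !p  //  r.
      branch 1.1 (add !p):
        ○ open, literals {p=F, t=F}.
      branch 1.2 (add r):
        ○ open, literals {r=T, t=F}.
  branch 2 (add (t || !r)):
    (!p || r): β-rule — branch into !p  //  r.
      branch 2.1 (add !p):
        (t || !r): β-rule — branch into t  //  !r.
          branch 2.1.1 (add t):
            × closes — contains both t and !t.
          branch 2.1.2 (add !r):
            ○ open, literals {p=F, r=F, t=F}.
      branch 2.2 (add r):
        (t || !r): β-rule — branch into t  //  !r.
          branch 2.2.1 (add t):
            × closes — contains both t and !t.
          branch 2.2.2 (add !r):
            × closes — contains both r and !r.
3 branches closed, 3 open.
An open branch gives a countermodel: p=F, t=F (unmentioned atoms arbitrary); the premises hold there but the conclusion fails.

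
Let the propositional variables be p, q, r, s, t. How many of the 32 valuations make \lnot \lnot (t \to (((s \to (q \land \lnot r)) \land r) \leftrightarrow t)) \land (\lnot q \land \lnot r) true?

4

Initial set: {(\lnot \lnot (t \to (((s \to (q \land \lnot r)) \land r) \leftrightarrow t)) \land (\lnot q \land \lnot r))}.
(\lnot \lnot (t \to (((s \to (q \land \lnot r)) \land r) \leftrightarrow t)) \land (\lnot q \land \lnot r)): α-rule — add \lnot \lnot (t \to (((s \to (q \land \lnot r)) \land r) \leftrightarrow t)), (\lnot q \land \lnot r).
\lnot \lnot (t \to (((s \to (q \land \lnot r)) \land r) \leftrightarrow t)): drop double negation, giving (t \to (((s \to (q \land \lnot r)) \land r) \leftrightarrow t)).
(\lnot q \land \lnot r): α-rule — add \lnot q, \lnot r.
(t \to (((s \to (q \land \lnot r)) \land r) \leftrightarrow t)): β-rule — branch into \lnot t  //  (((s \to (q \land \lnot r)) \land r) \leftrightarrow t).
  branch 1 (add \lnot t):
    ○ open, literals {q=false, r=false, t=false}.
  branch 2 (add (((s \to (q \land \lnot r)) \land r) \leftrightarrow t)):
    (((s \to (q \land \lnot r)) \land r) \leftrightarrow t): β-rule — branch into ((s \to (q \land \lnot r)) \land r), t  //  \lnot ((s \to (q \land \lnot r)) \land r), \lnot t.
      branch 2.1 (add ((s \to (q \land \lnot r)) \land r), t):
        ((s \to (q \land \lnot r)) \land r): α-rule — add (s \to (q \land \lnot r)), r.
        × closes — contains both r and \lnot r.
      branch 2.2 (add \lnot ((s \to (q \land \lnot r)) \land r), \lnot t):
        \lnot ((s \to (q \land \lnot r)) \land r): β-rule — branch into \lnot (s \to (q \land \lnot r))  //  \lnot r.
          branch 2.2.1 (add \lnot (s \to (q \land \lnot r))):
            \lnot (s \to (q \land \lnot r)): α-rule — add s, \lnot (q \land \lnot r).
            \lnot (q \land \lnot r): β-rule — branch into \lnot q  //  \lnot \lnot r.
              branch 2.2.1.1 (add \lnot q):
                ○ open, literals {q=false, r=false, s=true, t=false}.
              branch 2.2.1.2 (add \lnot \lnot r):
                × closes — contains both r and \lnot r.
          branch 2.2.2 (add \lnot r):
            ○ open, literals {q=false, r=false, t=false}.
2 branches closed, 3 open.
Each open branch fixes some atoms; the unmentioned ones are free. Counting distinct full assignments: branch {q=false, r=false, t=false} (p, s) contributes 4 new; branch {q=false, r=false, s=true, t=false} (p) contributes 0 new; branch {q=false, r=false, t=false} (p, s) contributes 0 new. Total: 4.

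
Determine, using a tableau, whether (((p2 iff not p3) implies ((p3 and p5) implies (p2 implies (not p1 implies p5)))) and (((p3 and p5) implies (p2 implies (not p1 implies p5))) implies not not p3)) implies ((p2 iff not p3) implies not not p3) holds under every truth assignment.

Assume the negation and expand:
Initial set: {not ((((p2 iff not p3) implies ((p3 and p5) implies (p2 implies (not p1 implies p5)))) and (((p3 and p5) implies (p2 implies (not p1 implies p5))) implies not not p3)) implies ((p2 iff not p3) implies not not p3))}.
not ((((p2 iff not p3) implies ((p3 and p5) implies (p2 implies (not p1 implies p5)))) and (((p3 and p5) implies (p2 implies (not p1 implies p5))) implies not not p3)) implies ((p2 iff not p3) implies not not p3)): α-rule — add (((p2 iff not p3) implies ((p3 and p5) implies (p2 implies (not p1 implies p5)))) and (((p3 and p5) implies (p2 implies (not p1 implies p5))) implies not not p3)), not ((p2 iff not p3) implies not not p3).
(((p2 iff not p3) implies ((p3 and p5) implies (p2 implies (not p1 implies p5)))) and (((p3 and p5) implies (p2 implies (not p1 implies p5))) implies not not p3)): α-rule — add ((p2 iff not p3) implies ((p3 and p5) implies (p2 implies (not p1 implies p5)))), (((p3 and p5) implies (p2 implies (not p1 implies p5))) implies not not p3).
not ((p2 iff not p3) implies not not p3): α-rule — add (p2 iff not p3), not not not p3.
not not not p3: drop double negation, giving not p3.
((p2 iff not p3) implies ((p3 and p5) implies (p2 implies (not p1 implies p5)))): β-rule — branch into not (p2 iff not p3)  //  ((p3 and p5) implies (p2 implies (not p1 implies p5))).
  branch 1 (add not (p2 iff not p3)):
    (((p3 and p5) implies (p2 implies (not p1 implies p5))) implies not not p3): β-rule — branch into not ((p3 and p5) implies (p2 implies (not p1 implies p5)))  //  not not p3.
      branch 1.1 (add not ((p3 and p5) implies (p2 implies (not p1 implies p5)))):
        not ((p3 and p5) implies (p2 implies (not p1 implies p5))): α-rule — add (p3 and p5), not (p2 implies (not p1 implies p5)).
        (p3 and p5): α-rule — add p3, p5.
        × closes — contains both p3 and not p3.
      branch 1.2 (add not not p3):
        not not p3: drop double negation, giving p3.
        × closes — contains both p3 and not p3.
  branch 2 (add ((p3 and p5) implies (p2 implies (not p1 implies p5)))):
    (((p3 and p5) implies (p2 implies (not p1 implies p5))) implies not not p3): β-rule — branch into not ((p3 and p5) implies (p2 implies (not p1 implies p5)))  //  not not p3.
      branch 2.1 (add not ((p3 and p5) implies (p2 implies (not p1 implies p5)))):
        not ((p3 and p5) implies (p2 implies (not p1 implies p5))): α-rule — add (p3 and p5), not (p2 implies (not p1 implies p5)).
        (p3 and p5): α-rule — add p3, p5.
        × closes — contains both p3 and not p3.
      branch 2.2 (add not not p3):
        not not p3: drop double negation, giving p3.
        × closes — contains both p3 and not p3.
All 4 branches close.
Every branch closed, so the negation is unsatisfiable and the formula is valid.

Valid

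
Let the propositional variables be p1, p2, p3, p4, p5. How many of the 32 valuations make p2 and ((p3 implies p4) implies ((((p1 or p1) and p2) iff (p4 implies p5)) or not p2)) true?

Initial set: {(p2 and ((p3 implies p4) implies ((((p1 or p1) and p2) iff (p4 implies p5)) or not p2)))}.
(p2 and ((p3 implies p4) implies ((((p1 or p1) and p2) iff (p4 implies p5)) or not p2))): α-rule — add p2, ((p3 implies p4) implies ((((p1 or p1) and p2) iff (p4 implies p5)) or not p2)).
((p3 implies p4) implies ((((p1 or p1) and p2) iff (p4 implies p5)) or not p2)): β-rule — branch into not (p3 implies p4)  //  ((((p1 or p1) and p2) iff (p4 implies p5)) or not p2).
  branch 1 (add not (p3 implies p4)):
    not (p3 implies p4): α-rule — add p3, not p4.
    ○ open, literals {p2=1, p3=1, p4=0}.
  branch 2 (add ((((p1 or p1) and p2) iff (p4 implies p5)) or not p2)):
    ((((p1 or p1) and p2) iff (p4 implies p5)) or not p2): β-rule — branch into (((p1 or p1) and p2) iff (p4 implies p5))  //  not p2.
      branch 2.1 (add (((p1 or p1) and p2) iff (p4 implies p5))):
        (((p1 or p1) and p2) iff (p4 implies p5)): β-rule — branch into ((p1 or p1) and p2), (p4 implies p5)  //  not ((p1 or p1) and p2), not (p4 implies p5).
          branch 2.1.1 (add ((p1 or p1) and p2), (p4 implies p5)):
            ((p1 or p1) and p2): α-rule — add (p1 or p1), p2.
            (p4 implies p5): β-rule — branch into not p4  //  p5.
              branch 2.1.1.1 (add not p4):
                (p1 or p1): β-rule — branch into p1  //  p1.
                  branch 2.1.1.1.1 (add p1):
                    ○ open, literals {p1=1, p2=1, p4=0}.
                  branch 2.1.1.1.2 (add p1):
                    ○ open, literals {p1=1, p2=1, p4=0}.
              branch 2.1.1.2 (add p5):
                (p1 or p1): β-rule — branch into p1  //  p1.
                  branch 2.1.1.2.1 (add p1):
                    ○ open, literals {p1=1, p2=1, p5=1}.
                  branch 2.1.1.2.2 (add p1):
                    ○ open, literals {p1=1, p2=1, p5=1}.
          branch 2.1.2 (add not ((p1 or p1) and p2), not (p4 implies p5)):
            not (p4 implies p5): α-rule — add p4, not p5.
            not ((p1 or p1) and p2): β-rule — branch into not (p1 or p1)  //  not p2.
              branch 2.1.2.1 (add not (p1 or p1)):
                not (p1 or p1): α-rule — add not p1, not p1.
                ○ open, literals {p1=0, p2=1, p4=1, p5=0}.
              branch 2.1.2.2 (add not p2):
                × closes — contains both p2 and not p2.
      branch 2.2 (add not p2):
        × closes — contains both p2 and not p2.
2 branches closed, 6 open.
Each open branch fixes some atoms; the unmentioned ones are free. Counting distinct full assignments: branch {p2=1, p3=1, p4=0} (p1, p5) contributes 4 new; branch {p1=1, p2=1, p4=0} (p3, p5) contributes 2 new; branch {p1=1, p2=1, p4=0} (p3, p5) contributes 0 new; branch {p1=1, p2=1, p5=1} (p3, p4) contributes 2 new; branch {p1=1, p2=1, p5=1} (p3, p4) contributes 0 new; branch {p1=0, p2=1, p4=1, p5=0} (p3) contributes 2 new. Total: 10.

10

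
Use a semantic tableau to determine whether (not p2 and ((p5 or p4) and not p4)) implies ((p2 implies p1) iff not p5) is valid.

Assume the negation and expand:
Initial set: {not ((not p2 and ((p5 or p4) and not p4)) implies ((p2 implies p1) iff not p5))}.
not ((not p2 and ((p5 or p4) and not p4)) implies ((p2 implies p1) iff not p5)): α-rule — add (not p2 and ((p5 or p4) and not p4)), not ((p2 implies p1) iff not p5).
(not p2 and ((p5 or p4) and not p4)): α-rule — add not p2, ((p5 or p4) and not p4).
((p5 or p4) and not p4): α-rule — add (p5 or p4), not p4.
not ((p2 implies p1) iff not p5): β-rule — branch into (p2 implies p1), not not p5  //  not (p2 implies p1), not p5.
  branch 1 (add (p2 implies p1), not not p5):
    (p5 or p4): β-rule — branch into p5  //  p4.
      branch 1.1 (add p5):
        (p2 implies p1): β-rule — branch into not p2  //  p1.
          branch 1.1.1 (add not p2):
            ○ open, literals {p2=F, p4=F, p5=T}.
          branch 1.1.2 (add p1):
            ○ open, literals {p1=T, p2=F, p4=F, p5=T}.
      branch 1.2 (add p4):
        × closes — contains both p4 and not p4.
  branch 2 (add not (p2 implies p1), not p5):
    not (p2 implies p1): α-rule — add p2, not p1.
    × closes — contains both p2 and not p2.
2 branches closed, 2 open.
An open branch gives a countermodel: p2=F, p4=F, p5=T (unmentioned atoms arbitrary); under it the original formula is false.

Not valid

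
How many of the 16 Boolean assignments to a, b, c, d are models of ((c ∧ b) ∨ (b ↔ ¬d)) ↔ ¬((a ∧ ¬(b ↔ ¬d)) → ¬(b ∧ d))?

Initial set: {(((c ∧ b) ∨ (b ↔ ¬d)) ↔ ¬((a ∧ ¬(b ↔ ¬d)) → ¬(b ∧ d)))}.
(((c ∧ b) ∨ (b ↔ ¬d)) ↔ ¬((a ∧ ¬(b ↔ ¬d)) → ¬(b ∧ d))): β-rule — branch into ((c ∧ b) ∨ (b ↔ ¬d)), ¬((a ∧ ¬(b ↔ ¬d)) → ¬(b ∧ d))  //  ¬((c ∧ b) ∨ (b ↔ ¬d)), ¬¬((a ∧ ¬(b ↔ ¬d)) → ¬(b ∧ d)).
  branch 1 (add ((c ∧ b) ∨ (b ↔ ¬d)), ¬((a ∧ ¬(b ↔ ¬d)) → ¬(b ∧ d))):
    ¬((a ∧ ¬(b ↔ ¬d)) → ¬(b ∧ d)): α-rule — add (a ∧ ¬(b ↔ ¬d)), ¬¬(b ∧ d).
    (a ∧ ¬(b ↔ ¬d)): α-rule — add a, ¬(b ↔ ¬d).
    ¬¬(b ∧ d): α-rule — add b, d.
    ((c ∧ b) ∨ (b ↔ ¬d)): β-rule — branch into (c ∧ b)  //  (b ↔ ¬d).
      branch 1.1 (add (c ∧ b)):
        (c ∧ b): α-rule — add c, b.
        ¬(b ↔ ¬d): β-rule — branch into b, ¬¬d  //  ¬b, ¬d.
          branch 1.1.1 (add b, ¬¬d):
            ○ open, literals {a=T, b=T, c=T, d=T}.
          branch 1.1.2 (add ¬b, ¬d):
            × closes — contains both b and ¬b.
      branch 1.2 (add (b ↔ ¬d)):
        ¬(b ↔ ¬d): β-rule — branch into b, ¬¬d  //  ¬b, ¬d.
          branch 1.2.1 (add b, ¬¬d):
            (b ↔ ¬d): β-rule — branch into b, ¬d  //  ¬b, ¬¬d.
              branch 1.2.1.1 (add b, ¬d):
                × closes — contains both d and ¬d.
              branch 1.2.1.2 (add ¬b, ¬¬d):
                × closes — contains both b and ¬b.
          branch 1.2.2 (add ¬b, ¬d):
            × closes — contains both b and ¬b.
  branch 2 (add ¬((c ∧ b) ∨ (b ↔ ¬d)), ¬¬((a ∧ ¬(b ↔ ¬d)) → ¬(b ∧ d))):
    ¬((c ∧ b) ∨ (b ↔ ¬d)): α-rule — add ¬(c ∧ b), ¬(b ↔ ¬d).
    ¬¬((a ∧ ¬(b ↔ ¬d)) → ¬(b ∧ d)): β-rule — branch into ¬(a ∧ ¬(b ↔ ¬d))  //  ¬(b ∧ d).
      branch 2.1 (add ¬(a ∧ ¬(b ↔ ¬d))):
        ¬(c ∧ b): β-rule — branch into ¬c  //  ¬b.
          branch 2.1.1 (add ¬c):
            ¬(b ↔ ¬d): β-rule — branch into b, ¬¬d  //  ¬b, ¬d.
              branch 2.1.1.1 (add b, ¬¬d):
                ¬(a ∧ ¬(b ↔ ¬d)): β-rule — branch into ¬a  //  ¬¬(b ↔ ¬d).
                  branch 2.1.1.1.1 (add ¬a):
                    ○ open, literals {a=F, b=T, c=F, d=T}.
                  branch 2.1.1.1.2 (add ¬¬(b ↔ ¬d)):
                    ¬¬(b ↔ ¬d): β-rule — branch into b, ¬d  //  ¬b, ¬¬d.
                      branch 2.1.1.1.2.1 (add b, ¬d):
                        × closes — contains both d and ¬d.
                      branch 2.1.1.1.2.2 (add ¬b, ¬¬d):
                        × closes — contains both b and ¬b.
              branch 2.1.1.2 (add ¬b, ¬d):
                ¬(a ∧ ¬(b ↔ ¬d)): β-rule — branch into ¬a  //  ¬¬(b ↔ ¬d).
                  branch 2.1.1.2.1 (add ¬a):
                    ○ open, literals {a=F, b=F, c=F, d=F}.
                  branch 2.1.1.2.2 (add ¬¬(b ↔ ¬d)):
                    ¬¬(b ↔ ¬d): β-rule — branch into b, ¬d  //  ¬b, ¬¬d.
                      branch 2.1.1.2.2.1 (add b, ¬d):
                        × closes — contains both b and ¬b.
                      branch 2.1.1.2.2.2 (add ¬b, ¬¬d):
                        × closes — contains both d and ¬d.
          branch 2.1.2 (add ¬b):
            ¬(b ↔ ¬d): β-rule — branch into b, ¬¬d  //  ¬b, ¬d.
              branch 2.1.2.1 (add b, ¬¬d):
                × closes — contains both b and ¬b.
              branch 2.1.2.2 (add ¬b, ¬d):
                ¬(a ∧ ¬(b ↔ ¬d)): β-rule — branch into ¬a  //  ¬¬(b ↔ ¬d).
                  branch 2.1.2.2.1 (add ¬a):
                    ○ open, literals {a=F, b=F, d=F}.
                  branch 2.1.2.2.2 (add ¬¬(b ↔ ¬d)):
                    ¬¬(b ↔ ¬d): β-rule — branch into b, ¬d  //  ¬b, ¬¬d.
                      branch 2.1.2.2.2.1 (add b, ¬d):
                        × closes — contains both b and ¬b.
                      branch 2.1.2.2.2.2 (add ¬b, ¬¬d):
                        × closes — contains both d and ¬d.
      branch 2.2 (add ¬(b ∧ d)):
        ¬(c ∧ b): β-rule — branch into ¬c  //  ¬b.
          branch 2.2.1 (add ¬c):
            ¬(b ↔ ¬d): β-rule — branch into b, ¬¬d  //  ¬b, ¬d.
              branch 2.2.1.1 (add b, ¬¬d):
                ¬(b ∧ d): β-rule — branch into ¬b  //  ¬d.
                  branch 2.2.1.1.1 (add ¬b):
                    × closes — contains both b and ¬b.
                  branch 2.2.1.1.2 (add ¬d):
                    × closes — contains both d and ¬d.
              branch 2.2.1.2 (add ¬b, ¬d):
                ¬(b ∧ d): β-rule — branch into ¬b  //  ¬d.
                  branch 2.2.1.2.1 (add ¬b):
                    ○ open, literals {b=F, c=F, d=F}.
                  branch 2.2.1.2.2 (add ¬d):
                    ○ open, literals {b=F, c=F, d=F}.
          branch 2.2.2 (add ¬b):
            ¬(b ↔ ¬d): β-rule — branch into b, ¬¬d  //  ¬b, ¬d.
              branch 2.2.2.1 (add b, ¬¬d):
                × closes — contains both b and ¬b.
              branch 2.2.2.2 (add ¬b, ¬d):
                ¬(b ∧ d): β-rule — branch into ¬b  //  ¬d.
                  branch 2.2.2.2.1 (add ¬b):
                    ○ open, literals {b=F, d=F}.
                  branch 2.2.2.2.2 (add ¬d):
                    ○ open, literals {b=F, d=F}.
14 branches closed, 8 open.
Each open branch fixes some atoms; the unmentioned ones are free. Counting distinct full assignments: branch {a=T, b=T, c=T, d=T} (none free) contributes 1 new; branch {a=F, b=T, c=F, d=T} (none free) contributes 1 new; branch {a=F, b=F, c=F, d=F} (none free) contributes 1 new; branch {a=F, b=F, d=F} (c) contributes 1 new; branch {b=F, c=F, d=F} (a) contributes 1 new; branch {b=F, c=F, d=F} (a) contributes 0 new; branch {b=F, d=F} (a, c) contributes 1 new; branch {b=F, d=F} (a, c) contributes 0 new. Total: 6.

6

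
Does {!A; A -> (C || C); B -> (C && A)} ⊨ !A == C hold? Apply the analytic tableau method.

No

Initial set: {T !A; T (A -> (C || C)); T (B -> (C && A)); F (!A == C)}.
T (A -> (C || C)): β-rule — branch into F A  //  T (C || C).
  branch 1 (add F A):
    T (B -> (C && A)): β-rule — branch into F B  //  T (C && A).
      branch 1.1 (add F B):
        F (!A == C): β-rule — branch into T !A, F C  //  F !A, T C.
          branch 1.1.1 (add T !A, F C):
            ○ open, literals {A=false, B=false, C=false}.
          branch 1.1.2 (add F !A, T C):
            × closes — contains both A and !A.
      branch 1.2 (add T (C && A)):
        T (C && A): α-rule — add T C, T A.
        × closes — contains both A and !A.
  branch 2 (add T (C || C)):
    T (B -> (C && A)): β-rule — branch into F B  //  T (C && A).
      branch 2.1 (add F B):
        F (!A == C): β-rule — branch into T !A, F C  //  F !A, T C.
          branch 2.1.1 (add T !A, F C):
            T (C || C): β-rule — branch into T C  //  T C.
              branch 2.1.1.1 (add T C):
                × closes — contains both C and !C.
              branch 2.1.1.2 (add T C):
                × closes — contains both C and !C.
          branch 2.1.2 (add F !A, T C):
            × closes — contains both A and !A.
      branch 2.2 (add T (C && A)):
        T (C && A): α-rule — add T C, T A.
        × closes — contains both A and !A.
6 branches closed, 1 open.
An open branch gives a countermodel: A=false, B=false, C=false (unmentioned atoms arbitrary); the premises hold there but the conclusion fails.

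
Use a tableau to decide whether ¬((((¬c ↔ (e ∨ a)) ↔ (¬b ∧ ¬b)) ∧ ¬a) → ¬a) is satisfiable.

Initial set: {T ¬((((¬c ↔ (e ∨ a)) ↔ (¬b ∧ ¬b)) ∧ ¬a) → ¬a)}.
T ¬((((¬c ↔ (e ∨ a)) ↔ (¬b ∧ ¬b)) ∧ ¬a) → ¬a): α-rule — add T (((¬c ↔ (e ∨ a)) ↔ (¬b ∧ ¬b)) ∧ ¬a), F ¬a.
T (((¬c ↔ (e ∨ a)) ↔ (¬b ∧ ¬b)) ∧ ¬a): α-rule — add T ((¬c ↔ (e ∨ a)) ↔ (¬b ∧ ¬b)), T ¬a.
× closes — contains both a and ¬a.
All 1 branch closes.
Every branch closed; the formula is unsatisfiable.

Unsatisfiable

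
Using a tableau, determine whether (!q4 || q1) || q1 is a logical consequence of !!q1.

Initial set: {!!q1; !((!q4 || q1) || q1)}.
!!q1: drop double negation, giving q1.
!((!q4 || q1) || q1): α-rule — add !(!q4 || q1), !q1.
× closes — contains both q1 and !q1.
All 1 branch closes.
Every branch closed, so the premises entail the conclusion.

Yes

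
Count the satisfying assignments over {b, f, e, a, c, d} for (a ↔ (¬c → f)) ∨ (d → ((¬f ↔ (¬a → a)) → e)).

Initial set: {((a ↔ (¬c → f)) ∨ (d → ((¬f ↔ (¬a → a)) → e)))}.
((a ↔ (¬c → f)) ∨ (d → ((¬f ↔ (¬a → a)) → e))): β-rule — branch into (a ↔ (¬c → f))  //  (d → ((¬f ↔ (¬a → a)) → e)).
  branch 1 (add (a ↔ (¬c → f))):
    (a ↔ (¬c → f)): β-rule — branch into a, (¬c → f)  //  ¬a, ¬(¬c → f).
      branch 1.1 (add a, (¬c → f)):
        (¬c → f): β-rule — branch into ¬¬c  //  f.
          branch 1.1.1 (add ¬¬c):
            ○ open, literals {a=1, c=1}.
          branch 1.1.2 (add f):
            ○ open, literals {a=1, f=1}.
      branch 1.2 (add ¬a, ¬(¬c → f)):
        ¬(¬c → f): α-rule — add ¬c, ¬f.
        ○ open, literals {a=0, c=0, f=0}.
  branch 2 (add (d → ((¬f ↔ (¬a → a)) → e))):
    (d → ((¬f ↔ (¬a → a)) → e)): β-rule — branch into ¬d  //  ((¬f ↔ (¬a → a)) → e).
      branch 2.1 (add ¬d):
        ○ open, literals {d=0}.
      branch 2.2 (add ((¬f ↔ (¬a → a)) → e)):
        ((¬f ↔ (¬a → a)) → e): β-rule — branch into ¬(¬f ↔ (¬a → a))  //  e.
          branch 2.2.1 (add ¬(¬f ↔ (¬a → a))):
            ¬(¬f ↔ (¬a → a)): β-rule — branch into ¬f, ¬(¬a → a)  //  ¬¬f, (¬a → a).
              branch 2.2.1.1 (add ¬f, ¬(¬a → a)):
                ¬(¬a → a): α-rule — add ¬a, ¬a.
                ○ open, literals {a=0, f=0}.
              branch 2.2.1.2 (add ¬¬f, (¬a → a)):
                (¬a → a): β-rule — branch into ¬¬a  //  a.
                  branch 2.2.1.2.1 (add ¬¬a):
                    ○ open, literals {a=1, f=1}.
                  branch 2.2.1.2.2 (add a):
                    ○ open, literals {a=1, f=1}.
          branch 2.2.2 (add e):
            ○ open, literals {e=1}.
0 branches closed, 8 open.
Each open branch fixes some atoms; the unmentioned ones are free. Counting distinct full assignments: branch {a=1, c=1} (b, f, e, d) contributes 16 new; branch {a=1, f=1} (b, e, c, d) contributes 8 new; branch {a=0, c=0, f=0} (b, e, d) contributes 8 new; branch {d=0} (b, f, e, a, c) contributes 16 new; branch {a=0, f=0} (b, e, c, d) contributes 4 new; branch {a=1, f=1} (b, e, c, d) contributes 0 new; branch {a=1, f=1} (b, e, c, d) contributes 0 new; branch {e=1} (b, f, a, c, d) contributes 6 new. Total: 58.

58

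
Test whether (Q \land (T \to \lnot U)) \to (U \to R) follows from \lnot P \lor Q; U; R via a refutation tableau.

Initial set: {T (\lnot P \lor Q); T U; T R; F ((Q \land (T \to \lnot U)) \to (U \to R))}.
F ((Q \land (T \to \lnot U)) \to (U \to R)): α-rule — add T (Q \land (T \to \lnot U)), F (U \to R).
T (Q \land (T \to \lnot U)): α-rule — add T Q, T (T \to \lnot U).
F (U \to R): α-rule — add T U, F R.
× closes — contains both R and \lnot R.
All 1 branch closes.
Every branch closed, so the premises entail the conclusion.

Yes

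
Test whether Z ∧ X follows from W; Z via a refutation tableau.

Initial set: {W; Z; ¬(Z ∧ X)}.
¬(Z ∧ X): β-rule — branch into ¬Z  //  ¬X.
  branch 1 (add ¬Z):
    × closes — contains both Z and ¬Z.
  branch 2 (add ¬X):
    ○ open, literals {W=true, X=false, Z=true}.
1 branch closed, 1 open.
An open branch gives a countermodel: W=true, X=false, Z=true (unmentioned atoms arbitrary); the premises hold there but the conclusion fails.

No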